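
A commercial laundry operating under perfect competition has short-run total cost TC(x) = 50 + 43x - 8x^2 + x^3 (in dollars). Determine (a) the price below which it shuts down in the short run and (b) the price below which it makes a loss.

Shutdown price = $27; break-even price = $38

Shutdown price = min AVC. AVC = 43 - 8x + x^2, with vertex at x = 4 and minimum $27.
ATC = 50/x + 43 - 8x + x^2. Setting dATC/dx = −50/x^2 − 8 + 2x = 0 gives x = 5 (since 2·5^3 − 8·5^2 = 50).
min ATC = 50/5 + 43 − 8·5 + 5^2 = $38. That is the break-even price.
For $27 ≤ P < $38 the firm produces at a loss; below $27 it shuts down.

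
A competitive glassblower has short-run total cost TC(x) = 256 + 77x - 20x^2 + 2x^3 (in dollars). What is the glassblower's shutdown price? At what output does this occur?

The firm shuts down when price falls below the minimum of average variable cost. AVC = VC/x = 77 - 20x + 2x^2.
At the minimum of AVC, MC = AVC. MC = 77 - 40x + 6x^2; setting MC = AVC gives 4x^2 - 20x = 0, so x = 5. min AVC = 27.
The firm shuts down for any P below $27.

$27 per unit, at x = 5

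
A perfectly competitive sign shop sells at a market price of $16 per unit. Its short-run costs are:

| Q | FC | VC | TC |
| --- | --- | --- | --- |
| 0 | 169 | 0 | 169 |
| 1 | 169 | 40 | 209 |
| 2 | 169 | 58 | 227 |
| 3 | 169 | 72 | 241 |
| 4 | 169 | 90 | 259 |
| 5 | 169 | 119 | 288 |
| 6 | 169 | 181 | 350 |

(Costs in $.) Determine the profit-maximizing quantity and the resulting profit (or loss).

Tabulate TR − TC: Q=0: -169; Q=1: -193; Q=2: -195; Q=3: -193; Q=4: -195; Q=5: -208; Q=6: -254.
Profit is highest at Q = 0. Equivalently, the lowest AVC in the table is 90/4 ≈ $22.50 at Q = 4, and P = $16 falls below it — price never covers variable cost, so the firm shuts down and loses only its fixed cost.

Q = 0 (shut down); profit = -$169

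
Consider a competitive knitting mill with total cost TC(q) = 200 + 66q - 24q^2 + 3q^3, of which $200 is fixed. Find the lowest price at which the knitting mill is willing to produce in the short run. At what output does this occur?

$18 per unit, at q = 4

Short-run supply begins at min AVC. From VC = 66q - 24q^2 + 3q^3, AVC = 66 - 24q + 3q^2.
dAVC/dq = -24 + 6q = 0 gives q = 4. min AVC = 66 - 24·4 + 3·4^2 = 18.
So the shutdown price is $18.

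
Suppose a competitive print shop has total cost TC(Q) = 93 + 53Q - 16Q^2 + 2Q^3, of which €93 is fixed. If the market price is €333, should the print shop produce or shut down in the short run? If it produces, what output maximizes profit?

Produce at Q = 10

Variable cost is VC = 53Q - 16Q^2 + 2Q^3, so AVC = VC/Q = 53 - 16Q + 2Q^2 and MC = dTC/dQ = 53 - 32Q + 6Q^2.
AVC is minimized where dAVC/dQ = -16 + 4Q = 0, at Q = 4; min AVC = 53 - 16·4 + 2·4^2 = €21.
Since P = €333 ≥ min AVC = €21, price covers variable cost and the firm should produce.
P = MC gives -280 - 32Q + 6Q^2 = 0, with roots -14/3 and 10. Take the larger (rising MC): Q* = 10.
Check: AVC at Q = 10 is €93 ≤ P, so revenue covers variable cost.
Profit = P·Q − TC = 333·10 − 1023 = €2307.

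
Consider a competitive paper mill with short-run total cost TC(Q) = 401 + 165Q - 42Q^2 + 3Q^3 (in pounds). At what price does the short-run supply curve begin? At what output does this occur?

The firm shuts down when price falls below the minimum of average variable cost. AVC = VC/Q = 165 - 42Q + 3Q^2.
dAVC/dQ = -42 + 6Q = 0 gives Q = 7. min AVC = 165 - 42·7 + 3·7^2 = 18.
So the shutdown price is £18.

£18 per unit, at Q = 7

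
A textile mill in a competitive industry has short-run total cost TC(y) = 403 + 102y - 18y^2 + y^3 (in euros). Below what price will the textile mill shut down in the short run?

The firm shuts down when price falls below the minimum of average variable cost. AVC = VC/y = 102 - 18y + y^2.
At the minimum of AVC, MC = AVC. MC = 102 - 36y + 3y^2; setting MC = AVC gives 2y^2 - 18y = 0, so y = 9. min AVC = 21.
For P < €21 the firm produces nothing.

€21 per unit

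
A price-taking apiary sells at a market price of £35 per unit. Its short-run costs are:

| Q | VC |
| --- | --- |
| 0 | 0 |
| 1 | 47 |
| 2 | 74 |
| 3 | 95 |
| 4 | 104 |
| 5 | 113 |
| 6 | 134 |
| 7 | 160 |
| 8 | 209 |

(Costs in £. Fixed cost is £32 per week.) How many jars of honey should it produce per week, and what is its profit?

Q = 7; profit = £53

Profit at each row (π = 35Q − TC): Q=0: -32; Q=1: -44; Q=2: -36; Q=3: -22; Q=4: 4; Q=5: 30; Q=6: 44; Q=7: 53; Q=8: 39.
Profit is maximized at Q = 7. AVC there is 160/7 = £22.86 ≤ P, so producing beats shutting down (which would give -£32).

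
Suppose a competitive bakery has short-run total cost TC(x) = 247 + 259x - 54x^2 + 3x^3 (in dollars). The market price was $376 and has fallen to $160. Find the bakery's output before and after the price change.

Output falls from 13 to 11

AVC = 259 - 54x + 3x^2, minimized at x = 9 where min AVC = $16. MC = 259 - 108x + 9x^2.
With P = $376 above the shutdown price, P = MC gives x = 13.
At P = $160 ≥ min AVC, set P = MC: x = 11. The firm stays open but cuts output.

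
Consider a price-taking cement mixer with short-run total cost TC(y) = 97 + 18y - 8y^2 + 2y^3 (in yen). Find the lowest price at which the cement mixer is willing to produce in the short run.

¥10 per unit

The firm shuts down when price falls below the minimum of average variable cost. AVC = VC/y = 18 - 8y + 2y^2.
dAVC/dy = -8 + 4y = 0 gives y = 2. min AVC = 18 - 8·2 + 2·2^2 = 10.
So the shutdown price is ¥10.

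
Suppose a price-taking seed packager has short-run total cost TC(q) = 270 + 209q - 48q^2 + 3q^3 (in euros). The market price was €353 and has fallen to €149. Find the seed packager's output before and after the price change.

Output falls from 12 to 10

MC = 209 - 96q + 9q^2; the shutdown threshold is min AVC = €17 (at q = 8).
With P = €353 above the shutdown price, P = MC gives q = 12.
At P = €149 ≥ min AVC, set P = MC: q = 10. The firm stays open but cuts output.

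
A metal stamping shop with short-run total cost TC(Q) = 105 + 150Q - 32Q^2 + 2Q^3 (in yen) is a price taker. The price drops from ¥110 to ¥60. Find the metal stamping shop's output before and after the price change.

AVC = 150 - 32Q + 2Q^2, minimized at Q = 8 where min AVC = ¥22. MC = 150 - 64Q + 6Q^2.
With P = ¥110 above the shutdown price, P = MC gives Q = 10.
At P = ¥60 ≥ min AVC, set P = MC: Q = 9. The firm stays open but cuts output.

Output falls from 10 to 9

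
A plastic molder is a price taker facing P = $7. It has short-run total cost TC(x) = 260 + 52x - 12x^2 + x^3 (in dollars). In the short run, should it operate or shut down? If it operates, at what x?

From TC, MC = TC'(x) = 52 - 24x + 3x^2 and AVC = VC/x = 52 - 12x + x^2.
AVC is minimized where dAVC/dx = -12 + 2x = 0, at x = 6; min AVC = 52 - 12·6 + 6^2 = $16.
With P < min AVC ($7 < $16), every unit sold adds to the loss.
The firm minimizes its loss by shutting down and losing only its fixed cost of $260.

Shut down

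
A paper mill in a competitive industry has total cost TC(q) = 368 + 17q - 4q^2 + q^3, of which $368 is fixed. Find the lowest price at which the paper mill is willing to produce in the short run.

$13 per unit

Short-run supply begins at min AVC. From VC = 17q - 4q^2 + q^3, AVC = 17 - 4q + q^2.
At the minimum of AVC, MC = AVC. MC = 17 - 8q + 3q^2; setting MC = AVC gives 2q^2 - 4q = 0, so q = 2. min AVC = 13.
The firm shuts down for any P below $13.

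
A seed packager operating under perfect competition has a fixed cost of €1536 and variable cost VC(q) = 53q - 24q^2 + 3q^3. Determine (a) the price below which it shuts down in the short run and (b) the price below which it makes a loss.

Shutdown price = €5; break-even price = €245

Shutdown price = min AVC. AVC = 53 - 24q + 3q^2, with vertex at q = 4 and minimum €5.
ATC = 1536/q + 53 - 24q + 3q^2. Setting dATC/dq = −1536/q^2 − 24 + 6q = 0 gives q = 8 (since 6·8^3 − 24·8^2 = 1536).
min ATC = 1536/8 + 53 − 24·8 + 3·8^2 = €245. That is the break-even price.
Between these two prices the firm operates at a loss; above €245 it earns a profit.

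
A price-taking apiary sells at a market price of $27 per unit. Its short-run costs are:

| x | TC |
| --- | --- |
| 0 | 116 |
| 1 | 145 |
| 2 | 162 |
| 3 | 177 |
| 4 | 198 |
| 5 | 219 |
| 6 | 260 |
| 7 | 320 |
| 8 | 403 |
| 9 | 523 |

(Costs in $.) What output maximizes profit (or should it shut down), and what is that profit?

x = 5; profit = -$84

Tabulate TR − TC: x=0: -116; x=1: -118; x=2: -108; x=3: -96; x=4: -90; x=5: -84; x=6: -98; x=7: -131; x=8: -187; x=9: -280.
Profit is maximized at x = 5. AVC there is 103/5 = $20.60 ≤ P, so producing beats shutting down (which would give -$116).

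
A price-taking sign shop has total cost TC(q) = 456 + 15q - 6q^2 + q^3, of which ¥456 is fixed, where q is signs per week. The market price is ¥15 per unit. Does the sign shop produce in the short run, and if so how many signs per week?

Produce at q = 4

Variable cost is VC = 15q - 6q^2 + q^3, so AVC = VC/q = 15 - 6q + q^2 and MC = dTC/dq = 15 - 12q + 3q^2.
AVC hits its minimum where MC = AVC, at q = 3, giving min AVC = 15 - 6·3 + 3^2 = ¥6.
P = ¥15 exceeds min AVC = ¥6, so the firm stays open.
Solving P = MC: -12q + 3q^2 = 0 ⇒ q = 0 or 4. On the upward-sloping branch, q* = 4.
Check: AVC at q = 4 is ¥7 ≤ P, so revenue covers variable cost.
Profit = P·q − TC = 15·4 − 484 = -¥424, a loss, but smaller than the ¥456 fixed cost the firm would lose by shutting down.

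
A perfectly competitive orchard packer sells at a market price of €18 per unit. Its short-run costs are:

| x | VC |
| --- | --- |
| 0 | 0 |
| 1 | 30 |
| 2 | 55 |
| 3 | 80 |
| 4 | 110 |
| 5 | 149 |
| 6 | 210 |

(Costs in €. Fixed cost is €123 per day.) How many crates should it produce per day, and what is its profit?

Compute π = P·x − TC at each output: x=0: -123; x=1: -135; x=2: -142; x=3: -149; x=4: -161; x=5: -182; x=6: -225.
Profit is highest at x = 0. Equivalently, the lowest AVC in the table is 80/3 ≈ €26.67 at x = 3, and P = €18 falls below it — price never covers variable cost, so the firm shuts down and loses only its fixed cost.

x = 0 (shut down); profit = -€123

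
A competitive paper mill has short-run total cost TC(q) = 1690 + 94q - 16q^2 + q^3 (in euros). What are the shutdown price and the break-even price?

Shutdown price = €30; break-even price = €185

AVC = 94 - 16q + q^2; minimized at q = 8, giving min AVC = €30. That is the shutdown price.
ATC = 1690/q + 94 - 16q + q^2. Setting dATC/dq = −1690/q^2 − 16 + 2q = 0 gives q = 13 (since 2·13^3 − 16·13^2 = 1690).
min ATC = 1690/13 + 94 − 16·13 + 13^2 = €185. That is the break-even price.
For €30 ≤ P < €185 the firm produces at a loss; below €30 it shuts down.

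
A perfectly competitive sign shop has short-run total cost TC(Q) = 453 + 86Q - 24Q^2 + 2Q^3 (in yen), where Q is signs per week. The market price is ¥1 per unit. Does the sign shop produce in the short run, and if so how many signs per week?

Shut down

Variable cost is VC = 86Q - 24Q^2 + 2Q^3, so AVC = VC/Q = 86 - 24Q + 2Q^2 and MC = dTC/dQ = 86 - 48Q + 6Q^2.
The AVC parabola has its vertex at Q = 24/4 = 6, where AVC = 86 - 24·6 + 2·6^2 = ¥14.
P = ¥1 lies below min AVC = ¥14; no output level covers variable cost.
Best response: produce nothing and absorb the ¥453 fixed cost.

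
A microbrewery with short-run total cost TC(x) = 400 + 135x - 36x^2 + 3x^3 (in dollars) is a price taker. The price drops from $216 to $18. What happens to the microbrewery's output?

AVC = 135 - 36x + 3x^2, minimized at x = 6 where min AVC = $27. MC = 135 - 72x + 9x^2.
With P = $216 above the shutdown price, P = MC gives x = 9.
At P = $18 < min AVC = $27, price no longer covers variable cost at any output, so the firm shuts down: x = 0.

Output falls from 9 to 0 (the firm shuts down)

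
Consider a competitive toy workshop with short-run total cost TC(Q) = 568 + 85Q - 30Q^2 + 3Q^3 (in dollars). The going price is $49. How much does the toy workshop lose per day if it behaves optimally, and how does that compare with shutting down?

AVC = 85 - 30Q + 3Q^2; min AVC = $10 at Q = 5. Since P = $49 ≥ min AVC, the firm produces.
With MC = 85 - 60Q + 9Q^2, P = MC on the upward-sloping part at Q* = 6.
TR = 49·6 = 294. TC = 568 + 78 = 646. Profit = 294 − 646 = -$352.
Shutting down would mean losing the fixed cost of $568, so operating at a loss of $352 is better by $216.

Profit = -$352 at Q = 6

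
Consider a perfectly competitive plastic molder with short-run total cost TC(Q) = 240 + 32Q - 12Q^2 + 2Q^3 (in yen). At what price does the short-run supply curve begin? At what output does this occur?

The shutdown price is the minimum of AVC. VC = 32Q - 12Q^2 + 2Q^3, so AVC = 32 - 12Q + 2Q^2.
At the minimum of AVC, MC = AVC. MC = 32 - 24Q + 6Q^2; setting MC = AVC gives 4Q^2 - 12Q = 0, so Q = 3. min AVC = 14.
The firm shuts down for any P below ¥14.

¥14 per unit, at Q = 3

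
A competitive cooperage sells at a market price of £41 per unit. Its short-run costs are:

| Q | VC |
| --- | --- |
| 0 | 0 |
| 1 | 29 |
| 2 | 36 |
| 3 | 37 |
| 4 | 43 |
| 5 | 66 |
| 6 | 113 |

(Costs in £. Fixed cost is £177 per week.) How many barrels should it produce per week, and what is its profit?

Profit at each row (π = 41Q − TC): Q=0: -177; Q=1: -165; Q=2: -131; Q=3: -91; Q=4: -56; Q=5: -38; Q=6: -44.
Profit is maximized at Q = 5. AVC there is 66/5 = £13.20 ≤ P, so producing beats shutting down (which would give -£177).

Q = 5; profit = -£38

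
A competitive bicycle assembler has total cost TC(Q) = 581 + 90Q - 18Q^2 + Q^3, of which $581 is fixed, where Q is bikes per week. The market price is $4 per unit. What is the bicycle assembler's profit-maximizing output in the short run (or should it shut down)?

Strip out fixed cost: VC = 90Q - 18Q^2 + Q^3. Then AVC = 90 - 18Q + Q^2 and MC = 90 - 36Q + 3Q^2.
The AVC parabola has its vertex at Q = 18/2 = 9, where AVC = 90 - 18·9 + 9^2 = $9.
P = $4 lies below min AVC = $9; no output level covers variable cost.
Best response: produce nothing and absorb the $581 fixed cost.

Shut down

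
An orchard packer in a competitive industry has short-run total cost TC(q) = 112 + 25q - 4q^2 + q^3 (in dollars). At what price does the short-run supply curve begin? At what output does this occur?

The firm shuts down when price falls below the minimum of average variable cost. AVC = VC/q = 25 - 4q + q^2.
At the minimum of AVC, MC = AVC. MC = 25 - 8q + 3q^2; setting MC = AVC gives 2q^2 - 4q = 0, so q = 2. min AVC = 21.
So the shutdown price is $21.

$21 per unit, at q = 2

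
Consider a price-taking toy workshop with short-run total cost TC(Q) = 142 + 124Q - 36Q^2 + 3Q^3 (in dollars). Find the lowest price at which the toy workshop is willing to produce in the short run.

$16 per unit

The firm shuts down when price falls below the minimum of average variable cost. AVC = VC/Q = 124 - 36Q + 3Q^2.
dAVC/dQ = -36 + 6Q = 0 gives Q = 6. min AVC = 124 - 36·6 + 3·6^2 = 16.
For P < $16 the firm produces nothing.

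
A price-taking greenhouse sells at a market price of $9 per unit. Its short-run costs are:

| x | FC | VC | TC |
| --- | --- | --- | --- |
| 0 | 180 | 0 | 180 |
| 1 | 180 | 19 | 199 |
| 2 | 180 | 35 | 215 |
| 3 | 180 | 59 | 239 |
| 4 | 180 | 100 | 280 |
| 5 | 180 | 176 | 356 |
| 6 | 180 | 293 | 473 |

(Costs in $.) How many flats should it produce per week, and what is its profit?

Compute π = P·x − TC at each output: x=0: -180; x=1: -190; x=2: -197; x=3: -212; x=4: -244; x=5: -311; x=6: -419.
Profit is highest at x = 0. Equivalently, the lowest AVC in the table is 35/2 ≈ $17.50 at x = 2, and P = $9 falls below it — price never covers variable cost, so the firm shuts down and loses only its fixed cost.

x = 0 (shut down); profit = -$180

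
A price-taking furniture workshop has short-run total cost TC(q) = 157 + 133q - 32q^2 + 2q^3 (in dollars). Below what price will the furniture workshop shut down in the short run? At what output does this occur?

$5 per unit, at q = 8

The firm shuts down when price falls below the minimum of average variable cost. AVC = VC/q = 133 - 32q + 2q^2.
At the minimum of AVC, MC = AVC. MC = 133 - 64q + 6q^2; setting MC = AVC gives 4q^2 - 32q = 0, so q = 8. min AVC = 5.
For P < $5 the firm produces nothing.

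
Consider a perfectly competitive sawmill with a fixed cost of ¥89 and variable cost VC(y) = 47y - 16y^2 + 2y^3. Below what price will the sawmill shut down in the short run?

¥15 per unit

Short-run supply begins at min AVC. From VC = 47y - 16y^2 + 2y^3, AVC = 47 - 16y + 2y^2.
dAVC/dy = -16 + 4y = 0 gives y = 4. min AVC = 47 - 16·4 + 2·4^2 = 15.
So the shutdown price is ¥15.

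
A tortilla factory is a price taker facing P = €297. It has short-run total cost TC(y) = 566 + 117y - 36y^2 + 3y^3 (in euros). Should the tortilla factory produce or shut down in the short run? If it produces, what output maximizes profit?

Produce at y = 10

Strip out fixed cost: VC = 117y - 36y^2 + 3y^3. Then AVC = 117 - 36y + 3y^2 and MC = 117 - 72y + 9y^2.
AVC hits its minimum where MC = AVC, at y = 6, giving min AVC = 117 - 36·6 + 3·6^2 = €9.
Because €297 ≥ €9, revenue can cover variable cost; the firm operates.
Solving P = MC: -180 - 72y + 9y^2 = 0 ⇒ y = -2 or 10. On the upward-sloping branch, y* = 10.
Check: AVC at y = 10 is €57 ≤ P, so revenue covers variable cost.
Profit = P·y − TC = 297·10 − 1136 = €1834.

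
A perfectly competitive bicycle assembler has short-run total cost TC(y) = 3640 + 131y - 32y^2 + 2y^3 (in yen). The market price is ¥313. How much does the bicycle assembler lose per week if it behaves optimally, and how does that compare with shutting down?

AVC = 131 - 32y + 2y^2; min AVC = ¥3 at y = 8. Since P = ¥313 ≥ min AVC, the firm produces.
MC = 131 - 64y + 6y^2. Setting P = MC and taking the root on the rising branch gives y* = 13.
TR = 313·13 = 4069. TC = 3640 + 689 = 4329. Profit = 4069 − 4329 = -¥260.
Shutting down would mean losing the fixed cost of ¥3640, so operating at a loss of ¥260 is better by ¥3380.

Profit = -¥260 at y = 13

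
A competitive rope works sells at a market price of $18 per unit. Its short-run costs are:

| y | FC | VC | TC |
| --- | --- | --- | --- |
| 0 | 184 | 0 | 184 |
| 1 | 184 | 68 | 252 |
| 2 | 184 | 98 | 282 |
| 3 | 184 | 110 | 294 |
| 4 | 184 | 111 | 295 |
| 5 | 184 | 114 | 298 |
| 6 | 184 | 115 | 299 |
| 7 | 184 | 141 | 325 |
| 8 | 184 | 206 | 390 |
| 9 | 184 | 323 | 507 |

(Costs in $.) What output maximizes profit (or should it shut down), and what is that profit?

y = 0 (shut down); profit = -$184

Compute π = P·y − TC at each output: y=0: -184; y=1: -234; y=2: -246; y=3: -240; y=4: -223; y=5: -208; y=6: -191; y=7: -199; y=8: -246; y=9: -345.
Profit is highest at y = 0. Equivalently, the lowest AVC in the table is 115/6 ≈ $19.17 at y = 6, and P = $18 falls below it — price never covers variable cost, so the firm shuts down and loses only its fixed cost.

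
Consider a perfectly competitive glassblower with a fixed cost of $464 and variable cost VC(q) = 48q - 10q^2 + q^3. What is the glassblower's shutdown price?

The firm shuts down when price falls below the minimum of average variable cost. AVC = VC/q = 48 - 10q + q^2.
dAVC/dq = -10 + 2q = 0 gives q = 5. min AVC = 48 - 10·5 + 5^2 = 23.
For P < $23 the firm produces nothing.

$23 per unit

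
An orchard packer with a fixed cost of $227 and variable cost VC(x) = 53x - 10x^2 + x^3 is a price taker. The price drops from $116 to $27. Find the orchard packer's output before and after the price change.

AVC = 53 - 10x + x^2, minimized at x = 5 where min AVC = $28. MC = 53 - 20x + 3x^2.
At P = $116 ≥ min AVC, set P = MC on the rising branch: x = 9.
At P = $27 < min AVC = $28, price no longer covers variable cost at any output, so the firm shuts down: x = 0.

Output falls from 9 to 0 (the firm shuts down)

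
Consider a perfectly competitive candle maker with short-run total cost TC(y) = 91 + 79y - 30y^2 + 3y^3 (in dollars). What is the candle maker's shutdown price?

The firm shuts down when price falls below the minimum of average variable cost. AVC = VC/y = 79 - 30y + 3y^2.
dAVC/dy = -30 + 6y = 0 gives y = 5. min AVC = 79 - 30·5 + 3·5^2 = 4.
The firm shuts down for any P below $4.

$4 per unit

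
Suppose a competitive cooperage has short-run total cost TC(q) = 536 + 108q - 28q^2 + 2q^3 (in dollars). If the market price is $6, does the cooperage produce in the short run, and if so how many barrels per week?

Shut down

From TC, MC = TC'(q) = 108 - 56q + 6q^2 and AVC = VC/q = 108 - 28q + 2q^2.
The AVC parabola has its vertex at q = 28/4 = 7, where AVC = 108 - 28·7 + 2·7^2 = $10.
Since P = $6 < min AVC = $10, price fails to cover variable cost at any output.
Best response: produce nothing and absorb the $536 fixed cost.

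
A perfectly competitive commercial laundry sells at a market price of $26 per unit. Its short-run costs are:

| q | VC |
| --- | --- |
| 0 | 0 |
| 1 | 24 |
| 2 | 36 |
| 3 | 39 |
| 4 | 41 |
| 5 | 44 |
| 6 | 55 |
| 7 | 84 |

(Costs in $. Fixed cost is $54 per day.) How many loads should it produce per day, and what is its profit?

q = 6; profit = $47

Compute π = P·q − TC at each output: q=0: -54; q=1: -52; q=2: -38; q=3: -15; q=4: 9; q=5: 32; q=6: 47; q=7: 44.
Profit is maximized at q = 6. AVC there is 55/6 = $9.17 ≤ P, so producing beats shutting down (which would give -$54).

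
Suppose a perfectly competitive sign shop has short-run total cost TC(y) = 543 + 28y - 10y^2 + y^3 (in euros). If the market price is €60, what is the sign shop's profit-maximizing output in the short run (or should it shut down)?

Produce at y = 8

From TC, MC = TC'(y) = 28 - 20y + 3y^2 and AVC = VC/y = 28 - 10y + y^2.
AVC is minimized where dAVC/dy = -10 + 2y = 0, at y = 5; min AVC = 28 - 10·5 + 5^2 = €3.
Because €60 ≥ €3, revenue can cover variable cost; the firm operates.
Solving P = MC: -32 - 20y + 3y^2 = 0 ⇒ y = -4/3 or 8. On the upward-sloping branch, y* = 8.
Check: AVC at y = 8 is €12 ≤ P, so revenue covers variable cost.
Profit = P·y − TC = 60·8 − 639 = -€159, a loss, but smaller than the €543 fixed cost the firm would lose by shutting down.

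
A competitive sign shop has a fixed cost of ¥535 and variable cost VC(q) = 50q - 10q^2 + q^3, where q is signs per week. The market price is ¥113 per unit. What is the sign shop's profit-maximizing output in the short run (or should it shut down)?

From TC, MC = TC'(q) = 50 - 20q + 3q^2 and AVC = VC/q = 50 - 10q + q^2.
AVC hits its minimum where MC = AVC, at q = 5, giving min AVC = 50 - 10·5 + 5^2 = ¥25.
Since P = ¥113 ≥ min AVC = ¥25, price covers variable cost and the firm should produce.
P = MC gives -63 - 20q + 3q^2 = 0, with roots -7/3 and 9. Take the larger (rising MC): q* = 9.
Check: AVC at q = 9 is ¥41 ≤ P, so revenue covers variable cost.
Profit = P·q − TC = 113·9 − 904 = ¥113.

Produce at q = 9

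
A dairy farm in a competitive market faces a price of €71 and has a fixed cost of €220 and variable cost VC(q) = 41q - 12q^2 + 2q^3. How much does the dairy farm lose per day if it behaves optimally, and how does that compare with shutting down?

AVC = 41 - 12q + 2q^2 has its minimum €23 at q = 3; price €71 clears that bar, so the firm operates.
With MC = 41 - 24q + 6q^2, P = MC on the upward-sloping part at q* = 5.
TR = 71·5 = 355. TC = 220 + 155 = 375. Profit = 355 − 375 = -€20.
That loss of €20 beats the €220 the firm would lose by shutting down; producing recovers €200 of fixed cost.

Profit = -€20 at q = 5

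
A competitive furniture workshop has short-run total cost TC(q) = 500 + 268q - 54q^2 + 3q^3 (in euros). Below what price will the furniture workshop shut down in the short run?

€25 per unit

The shutdown price is the minimum of AVC. VC = 268q - 54q^2 + 3q^3, so AVC = 268 - 54q + 3q^2.
At the minimum of AVC, MC = AVC. MC = 268 - 108q + 9q^2; setting MC = AVC gives 6q^2 - 54q = 0, so q = 9. min AVC = 25.
For P < €25 the firm produces nothing.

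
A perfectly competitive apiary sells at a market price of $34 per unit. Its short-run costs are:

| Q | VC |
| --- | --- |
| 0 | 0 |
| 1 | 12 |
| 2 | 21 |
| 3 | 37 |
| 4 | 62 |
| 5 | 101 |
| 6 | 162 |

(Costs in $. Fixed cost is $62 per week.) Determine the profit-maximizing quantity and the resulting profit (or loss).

Compute π = P·Q − TC at each output: Q=0: -62; Q=1: -40; Q=2: -15; Q=3: 3; Q=4: 12; Q=5: 7; Q=6: -20.
Profit is maximized at Q = 4. AVC there is 62/4 = $15.50 ≤ P, so producing beats shutting down (which would give -$62).

Q = 4; profit = $12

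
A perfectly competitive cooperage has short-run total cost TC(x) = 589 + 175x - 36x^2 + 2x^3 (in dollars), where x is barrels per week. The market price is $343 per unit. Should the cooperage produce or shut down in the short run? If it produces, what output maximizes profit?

Variable cost is VC = 175x - 36x^2 + 2x^3, so AVC = VC/x = 175 - 36x + 2x^2 and MC = dTC/dx = 175 - 72x + 6x^2.
AVC is minimized where dAVC/dx = -36 + 4x = 0, at x = 9; min AVC = 175 - 36·9 + 2·9^2 = $13.
Because $343 ≥ $13, revenue can cover variable cost; the firm operates.
P = MC gives -168 - 72x + 6x^2 = 0, with roots -2 and 14. Take the larger (rising MC): x* = 14.
Check: AVC at x = 14 is $63 ≤ P, so revenue covers variable cost.
Profit = P·x − TC = 343·14 − 1471 = $3331.

Produce at x = 14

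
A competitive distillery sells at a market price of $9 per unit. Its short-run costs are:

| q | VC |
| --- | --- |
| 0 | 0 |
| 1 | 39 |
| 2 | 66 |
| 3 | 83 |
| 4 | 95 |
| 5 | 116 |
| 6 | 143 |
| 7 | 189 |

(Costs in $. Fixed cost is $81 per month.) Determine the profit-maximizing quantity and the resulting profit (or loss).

q = 0 (shut down); profit = -$81

Tabulate TR − TC: q=0: -81; q=1: -111; q=2: -129; q=3: -137; q=4: -140; q=5: -152; q=6: -170; q=7: -207.
Profit is highest at q = 0. Equivalently, the lowest AVC in the table is 116/5 ≈ $23.20 at q = 5, and P = $9 falls below it — price never covers variable cost, so the firm shuts down and loses only its fixed cost.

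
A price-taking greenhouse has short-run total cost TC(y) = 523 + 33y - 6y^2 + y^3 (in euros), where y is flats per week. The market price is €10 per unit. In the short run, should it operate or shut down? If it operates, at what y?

Shut down

Strip out fixed cost: VC = 33y - 6y^2 + y^3. Then AVC = 33 - 6y + y^2 and MC = 33 - 12y + 3y^2.
The AVC parabola has its vertex at y = 6/2 = 3, where AVC = 33 - 6·3 + 3^2 = €24.
P = €10 lies below min AVC = €24; no output level covers variable cost.
The firm minimizes its loss by shutting down and losing only its fixed cost of €523.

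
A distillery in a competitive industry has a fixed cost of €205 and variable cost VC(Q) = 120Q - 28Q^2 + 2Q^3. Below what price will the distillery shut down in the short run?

€22 per unit

Short-run supply begins at min AVC. From VC = 120Q - 28Q^2 + 2Q^3, AVC = 120 - 28Q + 2Q^2.
dAVC/dQ = -28 + 4Q = 0 gives Q = 7. min AVC = 120 - 28·7 + 2·7^2 = 22.
The firm shuts down for any P below €22.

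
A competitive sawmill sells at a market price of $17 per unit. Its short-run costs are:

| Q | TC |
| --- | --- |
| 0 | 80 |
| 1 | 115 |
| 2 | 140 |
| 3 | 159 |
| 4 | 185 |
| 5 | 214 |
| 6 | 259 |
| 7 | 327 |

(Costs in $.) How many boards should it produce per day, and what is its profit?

Q = 0 (shut down); profit = -$80

Compute π = P·Q − TC at each output: Q=0: -80; Q=1: -98; Q=2: -106; Q=3: -108; Q=4: -117; Q=5: -129; Q=6: -157; Q=7: -208.
Profit is highest at Q = 0. Equivalently, the lowest AVC in the table is 105/4 ≈ $26.25 at Q = 4, and P = $17 falls below it — price never covers variable cost, so the firm shuts down and loses only its fixed cost.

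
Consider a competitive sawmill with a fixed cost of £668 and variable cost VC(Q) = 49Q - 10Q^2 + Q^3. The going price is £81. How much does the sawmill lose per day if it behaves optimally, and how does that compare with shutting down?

AVC = 49 - 10Q + Q^2; min AVC = £24 at Q = 5. Since P = £81 ≥ min AVC, the firm produces.
MC = 49 - 20Q + 3Q^2. Setting P = MC and taking the root on the rising branch gives Q* = 8.
TR = 81·8 = 648. TC = 668 + 264 = 932. Profit = 648 − 932 = -£284.
That loss of £284 beats the £668 the firm would lose by shutting down; producing recovers £384 of fixed cost.

Profit = -£284 at Q = 8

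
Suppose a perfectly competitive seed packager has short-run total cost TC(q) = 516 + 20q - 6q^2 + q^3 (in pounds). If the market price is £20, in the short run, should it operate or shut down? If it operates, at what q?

Produce at q = 4

Variable cost is VC = 20q - 6q^2 + q^3, so AVC = VC/q = 20 - 6q + q^2 and MC = dTC/dq = 20 - 12q + 3q^2.
AVC hits its minimum where MC = AVC, at q = 3, giving min AVC = 20 - 6·3 + 3^2 = £11.
P = £20 exceeds min AVC = £11, so the firm stays open.
Solving P = MC: -12q + 3q^2 = 0 ⇒ q = 0 or 4. On the upward-sloping branch, q* = 4.
Check: AVC at q = 4 is £12 ≤ P, so revenue covers variable cost.
Profit = P·q − TC = 20·4 − 564 = -£484, a loss, but smaller than the £516 fixed cost the firm would lose by shutting down.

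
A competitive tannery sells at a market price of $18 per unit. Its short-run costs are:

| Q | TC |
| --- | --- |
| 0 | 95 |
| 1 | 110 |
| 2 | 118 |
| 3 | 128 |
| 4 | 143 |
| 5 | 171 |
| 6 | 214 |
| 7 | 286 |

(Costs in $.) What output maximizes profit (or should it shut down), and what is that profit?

Compute π = P·Q − TC at each output: Q=0: -95; Q=1: -92; Q=2: -82; Q=3: -74; Q=4: -71; Q=5: -81; Q=6: -106; Q=7: -160.
Profit is maximized at Q = 4. AVC there is 48/4 = $12 ≤ P, so producing beats shutting down (which would give -$95).

Q = 4; profit = -$71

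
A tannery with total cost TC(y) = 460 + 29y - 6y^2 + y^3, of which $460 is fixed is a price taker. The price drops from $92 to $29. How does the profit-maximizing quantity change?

AVC = 29 - 6y + y^2, minimized at y = 3 where min AVC = $20. MC = 29 - 12y + 3y^2.
At P = $92 ≥ min AVC, set P = MC on the rising branch: y = 7.
At P = $29 ≥ min AVC, set P = MC: y = 4. The firm stays open but cuts output.

Output falls from 7 to 4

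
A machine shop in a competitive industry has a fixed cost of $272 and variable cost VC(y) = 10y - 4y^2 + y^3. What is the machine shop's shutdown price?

Short-run supply begins at min AVC. From VC = 10y - 4y^2 + y^3, AVC = 10 - 4y + y^2.
At the minimum of AVC, MC = AVC. MC = 10 - 8y + 3y^2; setting MC = AVC gives 2y^2 - 4y = 0, so y = 2. min AVC = 6.
For P < $6 the firm produces nothing.

$6 per unit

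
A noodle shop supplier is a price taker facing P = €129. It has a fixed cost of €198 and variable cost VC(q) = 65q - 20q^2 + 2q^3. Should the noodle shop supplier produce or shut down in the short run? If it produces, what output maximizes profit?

Produce at q = 8

Strip out fixed cost: VC = 65q - 20q^2 + 2q^3. Then AVC = 65 - 20q + 2q^2 and MC = 65 - 40q + 6q^2.
AVC hits its minimum where MC = AVC, at q = 5, giving min AVC = 65 - 20·5 + 2·5^2 = €15.
Since P = €129 ≥ min AVC = €15, price covers variable cost and the firm should produce.
Set P = MC: 129 = 65 - 40q + 6q^2 → -64 - 40q + 6q^2 = 0. The roots are q = -4/3 and q = 8; the profit-maximizing output is on the rising part of MC, so q* = 8.
Check: AVC at q = 8 is €33 ≤ P, so revenue covers variable cost.
Profit = P·q − TC = 129·8 − 462 = €570.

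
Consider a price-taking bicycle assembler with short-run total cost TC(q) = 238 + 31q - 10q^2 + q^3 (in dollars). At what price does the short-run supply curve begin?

Short-run supply begins at min AVC. From VC = 31q - 10q^2 + q^3, AVC = 31 - 10q + q^2.
At the minimum of AVC, MC = AVC. MC = 31 - 20q + 3q^2; setting MC = AVC gives 2q^2 - 10q = 0, so q = 5. min AVC = 6.
The firm shuts down for any P below $6.

$6 per unit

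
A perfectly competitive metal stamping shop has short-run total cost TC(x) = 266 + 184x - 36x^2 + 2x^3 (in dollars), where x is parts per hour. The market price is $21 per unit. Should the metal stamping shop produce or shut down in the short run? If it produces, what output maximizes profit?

From TC, MC = TC'(x) = 184 - 72x + 6x^2 and AVC = VC/x = 184 - 36x + 2x^2.
The AVC parabola has its vertex at x = 36/4 = 9, where AVC = 184 - 36·9 + 2·9^2 = $22.
Since P = $21 < min AVC = $22, price fails to cover variable cost at any output.
The firm minimizes its loss by shutting down and losing only its fixed cost of $266.

Shut down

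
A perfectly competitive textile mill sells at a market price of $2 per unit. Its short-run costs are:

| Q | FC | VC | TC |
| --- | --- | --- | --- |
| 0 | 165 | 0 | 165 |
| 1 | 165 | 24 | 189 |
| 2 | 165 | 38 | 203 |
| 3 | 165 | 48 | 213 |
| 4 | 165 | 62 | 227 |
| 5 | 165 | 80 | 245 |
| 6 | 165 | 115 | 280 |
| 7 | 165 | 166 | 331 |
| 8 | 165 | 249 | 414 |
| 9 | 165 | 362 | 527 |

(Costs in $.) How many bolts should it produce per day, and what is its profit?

Q = 0 (shut down); profit = -$165

Profit at each row (π = 2Q − TC): Q=0: -165; Q=1: -187; Q=2: -199; Q=3: -207; Q=4: -219; Q=5: -235; Q=6: -268; Q=7: -317; Q=8: -398; Q=9: -509.
Profit is highest at Q = 0. Equivalently, the lowest AVC in the table is 62/4 ≈ $15.50 at Q = 4, and P = $2 falls below it — price never covers variable cost, so the firm shuts down and loses only its fixed cost.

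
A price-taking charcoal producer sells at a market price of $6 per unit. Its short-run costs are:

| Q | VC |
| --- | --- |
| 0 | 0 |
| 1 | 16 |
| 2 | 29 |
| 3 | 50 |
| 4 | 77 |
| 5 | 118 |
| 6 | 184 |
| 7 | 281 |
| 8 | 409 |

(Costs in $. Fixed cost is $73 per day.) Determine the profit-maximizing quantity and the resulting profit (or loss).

Profit at each row (π = 6Q − TC): Q=0: -73; Q=1: -83; Q=2: -90; Q=3: -105; Q=4: -126; Q=5: -161; Q=6: -221; Q=7: -312; Q=8: -434.
Profit is highest at Q = 0. Equivalently, the lowest AVC in the table is 29/2 ≈ $14.50 at Q = 2, and P = $6 falls below it — price never covers variable cost, so the firm shuts down and loses only its fixed cost.

Q = 0 (shut down); profit = -$73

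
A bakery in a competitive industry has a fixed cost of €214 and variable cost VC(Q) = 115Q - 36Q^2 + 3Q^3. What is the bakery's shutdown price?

€7 per unit

The shutdown price is the minimum of AVC. VC = 115Q - 36Q^2 + 3Q^3, so AVC = 115 - 36Q + 3Q^2.
At the minimum of AVC, MC = AVC. MC = 115 - 72Q + 9Q^2; setting MC = AVC gives 6Q^2 - 36Q = 0, so Q = 6. min AVC = 7.
So the shutdown price is €7.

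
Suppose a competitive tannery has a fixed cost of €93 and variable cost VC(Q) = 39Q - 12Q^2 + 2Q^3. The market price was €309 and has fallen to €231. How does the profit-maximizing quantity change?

Output falls from 9 to 8

MC = 39 - 24Q + 6Q^2; the shutdown threshold is min AVC = €21 (at Q = 3).
With P = €309 above the shutdown price, P = MC gives Q = 9.
At P = €231 ≥ min AVC, set P = MC: Q = 8. The firm stays open but cuts output.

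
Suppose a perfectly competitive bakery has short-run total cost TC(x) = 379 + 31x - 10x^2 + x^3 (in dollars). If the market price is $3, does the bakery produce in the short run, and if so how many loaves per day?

Variable cost is VC = 31x - 10x^2 + x^3, so AVC = VC/x = 31 - 10x + x^2 and MC = dTC/dx = 31 - 20x + 3x^2.
AVC hits its minimum where MC = AVC, at x = 5, giving min AVC = 31 - 10·5 + 5^2 = $6.
Since P = $3 < min AVC = $6, price fails to cover variable cost at any output.
The firm minimizes its loss by shutting down and losing only its fixed cost of $379.

Shut down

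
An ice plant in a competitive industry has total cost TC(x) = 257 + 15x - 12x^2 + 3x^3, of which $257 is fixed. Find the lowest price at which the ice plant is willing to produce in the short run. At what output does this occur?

The firm shuts down when price falls below the minimum of average variable cost. AVC = VC/x = 15 - 12x + 3x^2.
dAVC/dx = -12 + 6x = 0 gives x = 2. min AVC = 15 - 12·2 + 3·2^2 = 3.
For P < $3 the firm produces nothing.

$3 per unit, at x = 2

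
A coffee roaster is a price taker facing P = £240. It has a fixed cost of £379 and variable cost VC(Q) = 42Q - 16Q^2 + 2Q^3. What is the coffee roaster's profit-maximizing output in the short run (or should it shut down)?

Produce at Q = 9

From TC, MC = TC'(Q) = 42 - 32Q + 6Q^2 and AVC = VC/Q = 42 - 16Q + 2Q^2.
AVC is minimized where dAVC/dQ = -16 + 4Q = 0, at Q = 4; min AVC = 42 - 16·4 + 2·4^2 = £10.
P = £240 exceeds min AVC = £10, so the firm stays open.
P = MC gives -198 - 32Q + 6Q^2 = 0, with roots -11/3 and 9. Take the larger (rising MC): Q* = 9.
Check: AVC at Q = 9 is £60 ≤ P, so revenue covers variable cost.
Profit = P·Q − TC = 240·9 − 919 = £1241.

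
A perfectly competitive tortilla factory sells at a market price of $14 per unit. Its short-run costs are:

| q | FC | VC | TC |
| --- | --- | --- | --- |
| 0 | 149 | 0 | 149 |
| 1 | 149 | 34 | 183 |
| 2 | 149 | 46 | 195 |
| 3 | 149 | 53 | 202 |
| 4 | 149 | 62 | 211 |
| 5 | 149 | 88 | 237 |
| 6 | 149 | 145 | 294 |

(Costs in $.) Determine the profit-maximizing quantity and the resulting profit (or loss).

q = 0 (shut down); profit = -$149

Tabulate TR − TC: q=0: -149; q=1: -169; q=2: -167; q=3: -160; q=4: -155; q=5: -167; q=6: -210.
Profit is highest at q = 0. Equivalently, the lowest AVC in the table is 62/4 ≈ $15.50 at q = 4, and P = $14 falls below it — price never covers variable cost, so the firm shuts down and loses only its fixed cost.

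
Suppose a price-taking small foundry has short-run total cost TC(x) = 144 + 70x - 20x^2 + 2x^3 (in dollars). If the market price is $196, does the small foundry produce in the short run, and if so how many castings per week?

Strip out fixed cost: VC = 70x - 20x^2 + 2x^3. Then AVC = 70 - 20x + 2x^2 and MC = 70 - 40x + 6x^2.
AVC is minimized where dAVC/dx = -20 + 4x = 0, at x = 5; min AVC = 70 - 20·5 + 2·5^2 = $20.
Because $196 ≥ $20, revenue can cover variable cost; the firm operates.
Solving P = MC: -126 - 40x + 6x^2 = 0 ⇒ x = -7/3 or 9. On the upward-sloping branch, x* = 9.
Check: AVC at x = 9 is $52 ≤ P, so revenue covers variable cost.
Profit = P·x − TC = 196·9 − 612 = $1152.

Produce at x = 9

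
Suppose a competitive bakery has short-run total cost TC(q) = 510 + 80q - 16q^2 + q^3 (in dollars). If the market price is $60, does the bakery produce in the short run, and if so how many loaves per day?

Produce at q = 10

Variable cost is VC = 80q - 16q^2 + q^3, so AVC = VC/q = 80 - 16q + q^2 and MC = dTC/dq = 80 - 32q + 3q^2.
AVC is minimized where dAVC/dq = -16 + 2q = 0, at q = 8; min AVC = 80 - 16·8 + 8^2 = $16.
Since P = $60 ≥ min AVC = $16, price covers variable cost and the firm should produce.
Set P = MC: 60 = 80 - 32q + 3q^2 → 20 - 32q + 3q^2 = 0. The roots are q = 2/3 and q = 10; the profit-maximizing output is on the rising part of MC, so q* = 10.
Check: AVC at q = 10 is $20 ≤ P, so revenue covers variable cost.
Profit = P·q − TC = 60·10 − 710 = -$110, a loss, but smaller than the $510 fixed cost the firm would lose by shutting down.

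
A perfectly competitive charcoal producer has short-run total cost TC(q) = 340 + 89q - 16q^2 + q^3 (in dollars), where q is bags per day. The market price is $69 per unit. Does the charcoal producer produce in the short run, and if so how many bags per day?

From TC, MC = TC'(q) = 89 - 32q + 3q^2 and AVC = VC/q = 89 - 16q + q^2.
The AVC parabola has its vertex at q = 16/2 = 8, where AVC = 89 - 16·8 + 8^2 = $25.
P = $69 exceeds min AVC = $25, so the firm stays open.
Set P = MC: 69 = 89 - 32q + 3q^2 → 20 - 32q + 3q^2 = 0. The roots are q = 2/3 and q = 10; the profit-maximizing output is on the rising part of MC, so q* = 10.
Check: AVC at q = 10 is $29 ≤ P, so revenue covers variable cost.
Profit = P·q − TC = 69·10 − 630 = $60.

Produce at q = 10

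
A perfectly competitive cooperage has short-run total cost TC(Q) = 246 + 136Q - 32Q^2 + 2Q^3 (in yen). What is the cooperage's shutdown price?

Short-run supply begins at min AVC. From VC = 136Q - 32Q^2 + 2Q^3, AVC = 136 - 32Q + 2Q^2.
dAVC/dQ = -32 + 4Q = 0 gives Q = 8. min AVC = 136 - 32·8 + 2·8^2 = 8.
For P < ¥8 the firm produces nothing.

¥8 per unit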